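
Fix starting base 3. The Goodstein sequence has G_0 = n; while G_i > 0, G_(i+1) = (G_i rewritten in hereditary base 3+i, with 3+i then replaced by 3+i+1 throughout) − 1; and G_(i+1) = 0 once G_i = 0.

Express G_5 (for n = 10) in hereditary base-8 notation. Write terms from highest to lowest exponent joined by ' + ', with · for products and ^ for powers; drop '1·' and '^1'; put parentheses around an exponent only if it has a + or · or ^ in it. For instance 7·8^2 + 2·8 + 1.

[0] 10 ≡ 3^2 + 1 (base 3). Lift 4: 17. −1: 16.
[1] 16 ≡ 4^2 (base 4). Lift 5: 25. −1: 24.
[2] 24 ≡ 4·5 + 4 (base 5). Lift 6: 28. −1: 27.
[3] 27 ≡ 4·6 + 3 (base 6). Lift 7: 31. −1: 30.
[4] 30 ≡ 4·7 + 2 (base 7). Lift 8: 34. −1: 33.

4·8 + 1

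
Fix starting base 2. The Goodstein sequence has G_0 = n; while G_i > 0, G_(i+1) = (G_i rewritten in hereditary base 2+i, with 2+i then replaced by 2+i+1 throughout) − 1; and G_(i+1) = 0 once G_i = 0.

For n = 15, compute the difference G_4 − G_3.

(0) 15|_2 = 2^(2 + 1) + 2^2 + 2 + 1 ↦ 3^(3 + 1) + 3^3 + 3 + 1|_3 = 112 ⇒ 111
(1) 111|_3 = 3^(3 + 1) + 3^3 + 3 ↦ 4^(4 + 1) + 4^4 + 4|_4 = 1284 ⇒ 1283
(2) 1283|_4 = 4^(4 + 1) + 4^4 + 3 ↦ 5^(5 + 1) + 5^5 + 3|_5 = 18753 ⇒ 18752
(3) 18752|_5 = 5^(5 + 1) + 5^5 + 2 ↦ 6^(6 + 1) + 6^6 + 2|_6 = 326594 ⇒ 326593

307841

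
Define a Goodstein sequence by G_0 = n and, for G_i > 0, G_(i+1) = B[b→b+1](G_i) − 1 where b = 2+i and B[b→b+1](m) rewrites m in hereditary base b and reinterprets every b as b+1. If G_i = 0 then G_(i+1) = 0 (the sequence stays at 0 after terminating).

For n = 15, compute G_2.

G_0 = 15. HB_2(15) = 2^(2 + 1) + 2^2 + 2 + 1. Bump = 112. G_1 = 111.
G_1 = 111. HB_3(111) = 3^(3 + 1) + 3^3 + 3. Bump = 1284. G_2 = 1283.
G_2 = 1283. HB_4(1283) = 4^(4 + 1) + 4^4 + 3. Bump = 18753. G_3 = 18752.

1283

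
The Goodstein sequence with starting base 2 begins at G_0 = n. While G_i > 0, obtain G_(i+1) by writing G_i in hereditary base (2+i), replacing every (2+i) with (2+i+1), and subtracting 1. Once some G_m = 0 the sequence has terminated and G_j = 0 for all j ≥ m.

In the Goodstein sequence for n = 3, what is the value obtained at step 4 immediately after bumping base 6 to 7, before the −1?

base 2: 3 = 2 + 1; at 3: 3 + 1 = 4; next = 3
base 3: 3 = 3; at 4: 4 = 4; next = 3
base 4: 3 = 3; at 5: 3 = 3; next = 2
base 5: 2 = 2; at 6: 2 = 2; next = 1
base 6: 1 = 1; at 7: 1 = 1; next = 0

1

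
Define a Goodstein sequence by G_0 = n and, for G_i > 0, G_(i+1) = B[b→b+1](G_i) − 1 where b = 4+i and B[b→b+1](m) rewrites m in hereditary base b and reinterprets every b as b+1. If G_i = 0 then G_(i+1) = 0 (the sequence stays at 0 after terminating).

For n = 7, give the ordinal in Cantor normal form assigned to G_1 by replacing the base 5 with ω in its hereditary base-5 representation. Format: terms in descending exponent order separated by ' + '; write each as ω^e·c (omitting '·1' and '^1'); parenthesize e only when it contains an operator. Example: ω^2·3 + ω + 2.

G_0=7  [base 4] 4 + 3  →[4↦5]→  5 + 3 = 8  −1 ⇒ G_1=7
G_1=7  [base 5] 5 + 2  →[5↦6]→  6 + 2 = 8  −1 ⇒ G_2=7

ω + 2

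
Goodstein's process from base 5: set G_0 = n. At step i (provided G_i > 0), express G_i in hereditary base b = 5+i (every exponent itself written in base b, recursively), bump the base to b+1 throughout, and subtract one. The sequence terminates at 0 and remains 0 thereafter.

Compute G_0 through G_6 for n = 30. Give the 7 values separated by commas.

(0) 30|_5 = 5^2 + 5 ↦ 6^2 + 6|_6 = 42 ⇒ 41
(1) 41|_6 = 6^2 + 5 ↦ 7^2 + 5|_7 = 54 ⇒ 53
(2) 53|_7 = 7^2 + 4 ↦ 8^2 + 4|_8 = 68 ⇒ 67
(3) 67|_8 = 8^2 + 3 ↦ 9^2 + 3|_9 = 84 ⇒ 83
(4) 83|_9 = 9^2 + 2 ↦ 10^2 + 2|_10 = 102 ⇒ 101
(5) 101|_10 = 10^2 + 1 ↦ 11^2 + 1|_11 = 122 ⇒ 121

30, 41, 53, 67, 83, 101, 121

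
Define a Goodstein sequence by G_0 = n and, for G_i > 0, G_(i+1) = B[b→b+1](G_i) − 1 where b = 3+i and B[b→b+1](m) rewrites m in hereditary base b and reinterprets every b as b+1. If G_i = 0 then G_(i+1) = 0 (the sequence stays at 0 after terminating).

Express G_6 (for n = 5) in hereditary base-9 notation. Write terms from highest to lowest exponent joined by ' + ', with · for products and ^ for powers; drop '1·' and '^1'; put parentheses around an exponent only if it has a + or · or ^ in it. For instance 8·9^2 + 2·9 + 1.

i=0: 5 = 3 + 2 (b=3); 3→4: 4 + 2 = 6; 6−1 = 5
i=1: 5 = 4 + 1 (b=4); 4→5: 5 + 1 = 6; 6−1 = 5
i=2: 5 = 5 (b=5); 5→6: 6 = 6; 6−1 = 5
i=3: 5 = 5 (b=6); 6→7: 5 = 5; 5−1 = 4
i=4: 4 = 4 (b=7); 7→8: 4 = 4; 4−1 = 3
i=5: 3 = 3 (b=8); 8→9: 3 = 3; 3−1 = 2
i=6: 2 = 2 (b=9); 9→10: 2 = 2; 2−1 = 1

2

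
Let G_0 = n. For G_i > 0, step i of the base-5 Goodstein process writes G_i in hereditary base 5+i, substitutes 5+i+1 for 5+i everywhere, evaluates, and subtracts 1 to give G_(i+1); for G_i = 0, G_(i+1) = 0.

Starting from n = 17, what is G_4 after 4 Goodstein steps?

G_0 = 17. HB_5(17) = 3·5 + 2. Bump = 20. G_1 = 19.
G_1 = 19. HB_6(19) = 3·6 + 1. Bump = 22. G_2 = 21.
G_2 = 21. HB_7(21) = 3·7. Bump = 24. G_3 = 23.
G_3 = 23. HB_8(23) = 2·8 + 7. Bump = 25. G_4 = 24.
G_4 = 24. HB_9(24) = 2·9 + 6. Bump = 26. G_5 = 25.

24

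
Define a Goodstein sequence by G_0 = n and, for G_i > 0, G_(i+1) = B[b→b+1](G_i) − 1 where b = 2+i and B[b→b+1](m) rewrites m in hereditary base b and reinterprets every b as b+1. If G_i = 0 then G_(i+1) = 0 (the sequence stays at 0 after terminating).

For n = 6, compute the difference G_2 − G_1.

step 0: 6 = 2^2 + 2; sub 3 for 2: 3^3 + 3; = 30; G_1 = 30−1 = 29
step 1: 29 = 3^3 + 2; sub 4 for 3: 4^4 + 2; = 258; G_2 = 258−1 = 257

228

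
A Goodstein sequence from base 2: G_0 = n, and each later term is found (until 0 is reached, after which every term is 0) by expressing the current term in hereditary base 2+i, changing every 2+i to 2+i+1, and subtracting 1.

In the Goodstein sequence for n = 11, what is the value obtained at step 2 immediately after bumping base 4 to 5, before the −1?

G_0 = 11. HB_2(11) = 2^(2 + 1) + 2 + 1. Bump = 85. G_1 = 84.
G_1 = 84. HB_3(84) = 3^(3 + 1) + 3. Bump = 1028. G_2 = 1027.
G_2 = 1027. HB_4(1027) = 4^(4 + 1) + 3. Bump = 15628. G_3 = 15627.

15628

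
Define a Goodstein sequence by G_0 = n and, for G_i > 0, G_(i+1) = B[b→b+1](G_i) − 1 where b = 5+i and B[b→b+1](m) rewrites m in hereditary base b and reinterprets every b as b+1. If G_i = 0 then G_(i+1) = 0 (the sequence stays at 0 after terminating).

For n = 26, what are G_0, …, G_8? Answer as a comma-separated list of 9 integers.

26, 36, 48, 53, 58, 63, 68, 73, 78

G_0=26  [base 5] 5^2 + 1  →[5↦6]→  6^2 + 1 = 37  −1 ⇒ G_1=36
G_1=36  [base 6] 6^2  →[6↦7]→  7^2 = 49  −1 ⇒ G_2=48
G_2=48  [base 7] 6·7 + 6  →[7↦8]→  6·8 + 6 = 54  −1 ⇒ G_3=53
G_3=53  [base 8] 6·8 + 5  →[8↦9]→  6·9 + 5 = 59  −1 ⇒ G_4=58
G_4=58  [base 9] 6·9 + 4  →[9↦10]→  6·10 + 4 = 64  −1 ⇒ G_5=63
G_5=63  [base 10] 6·10 + 3  →[10↦11]→  6·11 + 3 = 69  −1 ⇒ G_6=68
G_6=68  [base 11] 6·11 + 2  →[11↦12]→  6·12 + 2 = 74  −1 ⇒ G_7=73
G_7=73  [base 12] 6·12 + 1  →[12↦13]→  6·13 + 1 = 79  −1 ⇒ G_8=78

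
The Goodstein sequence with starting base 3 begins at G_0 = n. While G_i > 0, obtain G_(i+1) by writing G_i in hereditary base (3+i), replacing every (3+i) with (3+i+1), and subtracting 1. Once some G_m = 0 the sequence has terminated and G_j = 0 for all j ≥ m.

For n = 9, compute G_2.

17

(0) 9|_3 = 3^2 ↦ 4^2|_4 = 16 ⇒ 15
(1) 15|_4 = 3·4 + 3 ↦ 3·5 + 3|_5 = 18 ⇒ 17
(2) 17|_5 = 3·5 + 2 ↦ 3·6 + 2|_6 = 20 ⇒ 19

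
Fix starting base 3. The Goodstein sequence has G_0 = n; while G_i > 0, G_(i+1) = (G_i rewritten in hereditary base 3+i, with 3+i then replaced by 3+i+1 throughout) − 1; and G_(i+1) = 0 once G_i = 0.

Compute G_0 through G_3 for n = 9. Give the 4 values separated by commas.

9, 15, 17, 19

step 0: 9 = 3^2; sub 4 for 3: 4^2; = 16; G_1 = 16−1 = 15
step 1: 15 = 3·4 + 3; sub 5 for 4: 3·5 + 3; = 18; G_2 = 18−1 = 17
step 2: 17 = 3·5 + 2; sub 6 for 5: 3·6 + 2; = 20; G_3 = 20−1 = 19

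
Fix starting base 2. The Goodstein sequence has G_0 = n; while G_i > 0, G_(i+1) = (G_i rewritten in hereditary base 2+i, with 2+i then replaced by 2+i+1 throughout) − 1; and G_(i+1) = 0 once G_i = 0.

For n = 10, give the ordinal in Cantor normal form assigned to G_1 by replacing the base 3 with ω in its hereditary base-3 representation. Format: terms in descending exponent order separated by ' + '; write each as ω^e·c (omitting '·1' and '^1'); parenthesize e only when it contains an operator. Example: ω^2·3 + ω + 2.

G_0=10  [base 2] 2^(2 + 1) + 2  →[2↦3]→  3^(3 + 1) + 3 = 84  −1 ⇒ G_1=83
G_1=83  [base 3] 3^(3 + 1) + 2  →[3↦4]→  4^(4 + 1) + 2 = 1026  −1 ⇒ G_2=1025

ω^(ω + 1) + 2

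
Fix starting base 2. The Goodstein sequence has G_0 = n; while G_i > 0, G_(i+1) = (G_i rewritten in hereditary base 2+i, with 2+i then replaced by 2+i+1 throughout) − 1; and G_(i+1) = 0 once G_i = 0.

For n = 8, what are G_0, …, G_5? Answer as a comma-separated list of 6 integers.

8, 80, 553, 6310, 93395, 1647195

step 0: 8 = 2^(2 + 1); sub 3 for 2: 3^(3 + 1); = 81; G_1 = 81−1 = 80
step 1: 80 = 2·3^3 + 2·3^2 + 2·3 + 2; sub 4 for 3: 2·4^4 + 2·4^2 + 2·4 + 2; = 554; G_2 = 554−1 = 553
step 2: 553 = 2·4^4 + 2·4^2 + 2·4 + 1; sub 5 for 4: 2·5^5 + 2·5^2 + 2·5 + 1; = 6311; G_3 = 6311−1 = 6310
step 3: 6310 = 2·5^5 + 2·5^2 + 2·5; sub 6 for 5: 2·6^6 + 2·6^2 + 2·6; = 93396; G_4 = 93396−1 = 93395
step 4: 93395 = 2·6^6 + 2·6^2 + 6 + 5; sub 7 for 6: 2·7^7 + 2·7^2 + 7 + 5; = 1647196; G_5 = 1647196−1 = 1647195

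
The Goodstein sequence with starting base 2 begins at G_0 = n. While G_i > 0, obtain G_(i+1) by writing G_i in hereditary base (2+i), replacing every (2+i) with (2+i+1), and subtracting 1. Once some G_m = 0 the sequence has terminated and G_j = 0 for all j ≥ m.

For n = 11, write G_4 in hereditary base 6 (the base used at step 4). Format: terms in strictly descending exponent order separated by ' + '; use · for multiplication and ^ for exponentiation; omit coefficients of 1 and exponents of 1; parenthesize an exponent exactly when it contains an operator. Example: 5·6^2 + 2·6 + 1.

(0) 11|_2 = 2^(2 + 1) + 2 + 1 ↦ 3^(3 + 1) + 3 + 1|_3 = 85 ⇒ 84
(1) 84|_3 = 3^(3 + 1) + 3 ↦ 4^(4 + 1) + 4|_4 = 1028 ⇒ 1027
(2) 1027|_4 = 4^(4 + 1) + 3 ↦ 5^(5 + 1) + 3|_5 = 15628 ⇒ 15627
(3) 15627|_5 = 5^(5 + 1) + 2 ↦ 6^(6 + 1) + 2|_6 = 279938 ⇒ 279937
(4) 279937|_6 = 6^(6 + 1) + 1 ↦ 7^(7 + 1) + 1|_7 = 5764802 ⇒ 5764801

6^(6 + 1) + 1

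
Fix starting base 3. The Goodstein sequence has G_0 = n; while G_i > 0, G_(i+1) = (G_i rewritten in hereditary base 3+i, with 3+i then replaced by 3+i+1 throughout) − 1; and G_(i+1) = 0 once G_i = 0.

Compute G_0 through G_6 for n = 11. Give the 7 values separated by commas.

base 3: 11 = 3^2 + 2; at 4: 4^2 + 2 = 18; next = 17
base 4: 17 = 4^2 + 1; at 5: 5^2 + 1 = 26; next = 25
base 5: 25 = 5^2; at 6: 6^2 = 36; next = 35
base 6: 35 = 5·6 + 5; at 7: 5·7 + 5 = 40; next = 39
base 7: 39 = 5·7 + 4; at 8: 5·8 + 4 = 44; next = 43
base 8: 43 = 5·8 + 3; at 9: 5·9 + 3 = 48; next = 47

11, 17, 25, 35, 39, 43, 47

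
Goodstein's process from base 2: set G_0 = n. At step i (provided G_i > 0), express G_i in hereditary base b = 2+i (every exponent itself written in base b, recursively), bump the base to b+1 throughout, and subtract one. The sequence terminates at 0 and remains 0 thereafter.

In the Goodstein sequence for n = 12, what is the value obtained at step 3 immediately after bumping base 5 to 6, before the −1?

12 —HB2→ 2^(2 + 1) + 2^2 —bump→ 3^(3 + 1) + 3^3 = 108 —(−1)→ 107
107 —HB3→ 3^(3 + 1) + 2·3^2 + 2·3 + 2 —bump→ 4^(4 + 1) + 2·4^2 + 2·4 + 2 = 1066 —(−1)→ 1065
1065 —HB4→ 4^(4 + 1) + 2·4^2 + 2·4 + 1 —bump→ 5^(5 + 1) + 2·5^2 + 2·5 + 1 = 15686 —(−1)→ 15685
15685 —HB5→ 5^(5 + 1) + 2·5^2 + 2·5 —bump→ 6^(6 + 1) + 2·6^2 + 2·6 = 280020 —(−1)→ 280019

280020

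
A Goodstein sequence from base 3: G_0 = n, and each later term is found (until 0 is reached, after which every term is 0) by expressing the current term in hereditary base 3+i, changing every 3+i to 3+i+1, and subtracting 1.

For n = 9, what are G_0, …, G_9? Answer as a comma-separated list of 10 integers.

9, 15, 17, 19, 21, 23, 24, 25, 26, 27

i=0: 9 = 3^2 (b=3); 3→4: 4^2 = 16; 16−1 = 15
i=1: 15 = 3·4 + 3 (b=4); 4→5: 3·5 + 3 = 18; 18−1 = 17
i=2: 17 = 3·5 + 2 (b=5); 5→6: 3·6 + 2 = 20; 20−1 = 19
i=3: 19 = 3·6 + 1 (b=6); 6→7: 3·7 + 1 = 22; 22−1 = 21
i=4: 21 = 3·7 (b=7); 7→8: 3·8 = 24; 24−1 = 23
i=5: 23 = 2·8 + 7 (b=8); 8→9: 2·9 + 7 = 25; 25−1 = 24
i=6: 24 = 2·9 + 6 (b=9); 9→10: 2·10 + 6 = 26; 26−1 = 25
i=7: 25 = 2·10 + 5 (b=10); 10→11: 2·11 + 5 = 27; 27−1 = 26
i=8: 26 = 2·11 + 4 (b=11); 11→12: 2·12 + 4 = 28; 28−1 = 27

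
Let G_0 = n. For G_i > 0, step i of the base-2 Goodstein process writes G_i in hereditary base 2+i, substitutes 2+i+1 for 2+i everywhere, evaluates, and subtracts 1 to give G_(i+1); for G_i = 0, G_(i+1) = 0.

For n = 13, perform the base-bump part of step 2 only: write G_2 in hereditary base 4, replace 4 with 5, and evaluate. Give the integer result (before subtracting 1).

16093

G_0=13  [base 2] 2^(2 + 1) + 2^2 + 1  →[2↦3]→  3^(3 + 1) + 3^3 + 1 = 109  −1 ⇒ G_1=108
G_1=108  [base 3] 3^(3 + 1) + 3^3  →[3↦4]→  4^(4 + 1) + 4^4 = 1280  −1 ⇒ G_2=1279
G_2=1279  [base 4] 4^(4 + 1) + 3·4^3 + 3·4^2 + 3·4 + 3  →[4↦5]→  5^(5 + 1) + 3·5^3 + 3·5^2 + 3·5 + 3 = 16093  −1 ⇒ G_3=16092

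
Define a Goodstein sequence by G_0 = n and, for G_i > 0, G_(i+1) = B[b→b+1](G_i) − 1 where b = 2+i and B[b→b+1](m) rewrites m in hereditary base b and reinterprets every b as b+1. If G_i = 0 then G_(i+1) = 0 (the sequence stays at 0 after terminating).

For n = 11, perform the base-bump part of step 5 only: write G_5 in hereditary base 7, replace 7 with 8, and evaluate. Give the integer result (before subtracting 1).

134217728

i=0: 11 = 2^(2 + 1) + 2 + 1 (b=2); 2→3: 3^(3 + 1) + 3 + 1 = 85; 85−1 = 84
i=1: 84 = 3^(3 + 1) + 3 (b=3); 3→4: 4^(4 + 1) + 4 = 1028; 1028−1 = 1027
i=2: 1027 = 4^(4 + 1) + 3 (b=4); 4→5: 5^(5 + 1) + 3 = 15628; 15628−1 = 15627
i=3: 15627 = 5^(5 + 1) + 2 (b=5); 5→6: 6^(6 + 1) + 2 = 279938; 279938−1 = 279937
i=4: 279937 = 6^(6 + 1) + 1 (b=6); 6→7: 7^(7 + 1) + 1 = 5764802; 5764802−1 = 5764801
i=5: 5764801 = 7^(7 + 1) (b=7); 7→8: 8^(8 + 1) = 134217728; 134217728−1 = 134217727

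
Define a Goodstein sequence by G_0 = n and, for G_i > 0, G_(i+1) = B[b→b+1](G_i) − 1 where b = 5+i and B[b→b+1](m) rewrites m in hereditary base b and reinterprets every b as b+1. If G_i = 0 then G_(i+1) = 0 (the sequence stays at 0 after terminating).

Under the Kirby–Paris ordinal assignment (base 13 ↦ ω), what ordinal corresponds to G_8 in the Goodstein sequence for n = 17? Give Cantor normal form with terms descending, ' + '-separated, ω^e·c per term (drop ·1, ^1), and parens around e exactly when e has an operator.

17 —HB5→ 3·5 + 2 —bump→ 3·6 + 2 = 20 —(−1)→ 19
19 —HB6→ 3·6 + 1 —bump→ 3·7 + 1 = 22 —(−1)→ 21
21 —HB7→ 3·7 —bump→ 3·8 = 24 —(−1)→ 23
23 —HB8→ 2·8 + 7 —bump→ 2·9 + 7 = 25 —(−1)→ 24
24 —HB9→ 2·9 + 6 —bump→ 2·10 + 6 = 26 —(−1)→ 25
25 —HB10→ 2·10 + 5 —bump→ 2·11 + 5 = 27 —(−1)→ 26
26 —HB11→ 2·11 + 4 —bump→ 2·12 + 4 = 28 —(−1)→ 27
27 —HB12→ 2·12 + 3 —bump→ 2·13 + 3 = 29 —(−1)→ 28

ω·2 + 2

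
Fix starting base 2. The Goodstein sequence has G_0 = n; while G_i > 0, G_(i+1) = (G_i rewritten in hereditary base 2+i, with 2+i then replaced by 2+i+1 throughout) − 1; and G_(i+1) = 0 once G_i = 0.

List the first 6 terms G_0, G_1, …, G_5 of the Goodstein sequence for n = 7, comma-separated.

7, 30, 259, 3127, 46657, 823543

7 —HB2→ 2^2 + 2 + 1 —bump→ 3^3 + 3 + 1 = 31 —(−1)→ 30
30 —HB3→ 3^3 + 3 —bump→ 4^4 + 4 = 260 —(−1)→ 259
259 —HB4→ 4^4 + 3 —bump→ 5^5 + 3 = 3128 —(−1)→ 3127
3127 —HB5→ 5^5 + 2 —bump→ 6^6 + 2 = 46658 —(−1)→ 46657
46657 —HB6→ 6^6 + 1 —bump→ 7^7 + 1 = 823544 —(−1)→ 823543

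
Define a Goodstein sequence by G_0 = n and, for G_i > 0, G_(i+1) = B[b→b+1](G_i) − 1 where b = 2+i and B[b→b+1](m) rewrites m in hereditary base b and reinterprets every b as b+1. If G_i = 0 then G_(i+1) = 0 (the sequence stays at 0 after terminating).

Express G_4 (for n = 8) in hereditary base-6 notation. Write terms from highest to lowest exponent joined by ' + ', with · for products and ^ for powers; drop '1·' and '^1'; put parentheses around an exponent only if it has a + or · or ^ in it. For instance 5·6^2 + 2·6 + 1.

2·6^6 + 2·6^2 + 6 + 5

8 —HB2→ 2^(2 + 1) —bump→ 3^(3 + 1) = 81 —(−1)→ 80
80 —HB3→ 2·3^3 + 2·3^2 + 2·3 + 2 —bump→ 2·4^4 + 2·4^2 + 2·4 + 2 = 554 —(−1)→ 553
553 —HB4→ 2·4^4 + 2·4^2 + 2·4 + 1 —bump→ 2·5^5 + 2·5^2 + 2·5 + 1 = 6311 —(−1)→ 6310
6310 —HB5→ 2·5^5 + 2·5^2 + 2·5 —bump→ 2·6^6 + 2·6^2 + 2·6 = 93396 —(−1)→ 93395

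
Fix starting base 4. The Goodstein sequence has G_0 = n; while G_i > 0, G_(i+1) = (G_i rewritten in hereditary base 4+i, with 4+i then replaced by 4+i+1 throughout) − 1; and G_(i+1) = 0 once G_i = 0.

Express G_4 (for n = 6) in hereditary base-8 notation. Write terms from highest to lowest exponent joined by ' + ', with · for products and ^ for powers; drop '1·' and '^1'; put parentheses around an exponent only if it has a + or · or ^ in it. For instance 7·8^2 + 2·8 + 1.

5

step 0: 6 = 4 + 2; sub 5 for 4: 5 + 2; = 7; G_1 = 7−1 = 6
step 1: 6 = 5 + 1; sub 6 for 5: 6 + 1; = 7; G_2 = 7−1 = 6
step 2: 6 = 6; sub 7 for 6: 7; = 7; G_3 = 7−1 = 6
step 3: 6 = 6; sub 8 for 7: 6; = 6; G_4 = 6−1 = 5
step 4: 5 = 5; sub 9 for 8: 5; = 5; G_5 = 5−1 = 4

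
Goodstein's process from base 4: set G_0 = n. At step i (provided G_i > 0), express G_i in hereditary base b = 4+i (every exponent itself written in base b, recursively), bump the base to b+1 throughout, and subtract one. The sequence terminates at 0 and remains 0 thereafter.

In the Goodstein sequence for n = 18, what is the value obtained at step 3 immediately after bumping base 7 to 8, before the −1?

54

step 0: 18 = 4^2 + 2; sub 5 for 4: 5^2 + 2; = 27; G_1 = 27−1 = 26
step 1: 26 = 5^2 + 1; sub 6 for 5: 6^2 + 1; = 37; G_2 = 37−1 = 36
step 2: 36 = 6^2; sub 7 for 6: 7^2; = 49; G_3 = 49−1 = 48
step 3: 48 = 6·7 + 6; sub 8 for 7: 6·8 + 6; = 54; G_4 = 54−1 = 53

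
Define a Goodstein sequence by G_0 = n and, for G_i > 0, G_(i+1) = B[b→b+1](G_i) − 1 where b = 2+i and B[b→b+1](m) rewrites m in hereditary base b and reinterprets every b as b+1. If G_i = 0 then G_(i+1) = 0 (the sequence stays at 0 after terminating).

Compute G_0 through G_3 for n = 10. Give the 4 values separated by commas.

10, 83, 1025, 15625

base 2: 10 = 2^(2 + 1) + 2; at 3: 3^(3 + 1) + 3 = 84; next = 83
base 3: 83 = 3^(3 + 1) + 2; at 4: 4^(4 + 1) + 2 = 1026; next = 1025
base 4: 1025 = 4^(4 + 1) + 1; at 5: 5^(5 + 1) + 1 = 15626; next = 15625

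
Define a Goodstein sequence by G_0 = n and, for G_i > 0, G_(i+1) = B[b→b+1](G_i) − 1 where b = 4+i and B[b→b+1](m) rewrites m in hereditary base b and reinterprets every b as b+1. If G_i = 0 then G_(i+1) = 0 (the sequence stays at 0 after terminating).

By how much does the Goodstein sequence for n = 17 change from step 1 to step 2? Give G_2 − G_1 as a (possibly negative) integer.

10

G_0=17  [base 4] 4^2 + 1  →[4↦5]→  5^2 + 1 = 26  −1 ⇒ G_1=25
G_1=25  [base 5] 5^2  →[5↦6]→  6^2 = 36  −1 ⇒ G_2=35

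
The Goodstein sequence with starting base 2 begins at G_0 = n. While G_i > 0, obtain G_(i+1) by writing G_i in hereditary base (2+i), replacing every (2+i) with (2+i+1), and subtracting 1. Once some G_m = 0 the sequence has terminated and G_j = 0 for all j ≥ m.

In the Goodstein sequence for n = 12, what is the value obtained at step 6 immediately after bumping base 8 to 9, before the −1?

3486784575

(0) 12|_2 = 2^(2 + 1) + 2^2 ↦ 3^(3 + 1) + 3^3|_3 = 108 ⇒ 107
(1) 107|_3 = 3^(3 + 1) + 2·3^2 + 2·3 + 2 ↦ 4^(4 + 1) + 2·4^2 + 2·4 + 2|_4 = 1066 ⇒ 1065
(2) 1065|_4 = 4^(4 + 1) + 2·4^2 + 2·4 + 1 ↦ 5^(5 + 1) + 2·5^2 + 2·5 + 1|_5 = 15686 ⇒ 15685
(3) 15685|_5 = 5^(5 + 1) + 2·5^2 + 2·5 ↦ 6^(6 + 1) + 2·6^2 + 2·6|_6 = 280020 ⇒ 280019
(4) 280019|_6 = 6^(6 + 1) + 2·6^2 + 6 + 5 ↦ 7^(7 + 1) + 2·7^2 + 7 + 5|_7 = 5764911 ⇒ 5764910
(5) 5764910|_7 = 7^(7 + 1) + 2·7^2 + 7 + 4 ↦ 8^(8 + 1) + 2·8^2 + 8 + 4|_8 = 134217868 ⇒ 134217867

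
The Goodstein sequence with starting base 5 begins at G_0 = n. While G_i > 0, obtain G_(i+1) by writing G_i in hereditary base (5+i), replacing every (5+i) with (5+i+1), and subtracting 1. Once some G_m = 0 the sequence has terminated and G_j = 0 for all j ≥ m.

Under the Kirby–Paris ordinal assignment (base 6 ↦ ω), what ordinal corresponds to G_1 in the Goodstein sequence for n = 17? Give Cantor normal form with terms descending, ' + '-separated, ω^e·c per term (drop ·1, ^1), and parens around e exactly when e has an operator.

ω·3 + 1

base 5: 17 = 3·5 + 2; at 6: 3·6 + 2 = 20; next = 19
base 6: 19 = 3·6 + 1; at 7: 3·7 + 1 = 22; next = 21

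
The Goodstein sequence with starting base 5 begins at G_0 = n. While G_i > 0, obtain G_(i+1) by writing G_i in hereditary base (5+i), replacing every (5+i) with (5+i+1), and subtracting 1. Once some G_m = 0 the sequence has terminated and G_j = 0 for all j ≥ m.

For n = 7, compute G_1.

7

[0] 7 ≡ 5 + 2 (base 5). Lift 6: 8. −1: 7.
[1] 7 ≡ 6 + 1 (base 6). Lift 7: 8. −1: 7.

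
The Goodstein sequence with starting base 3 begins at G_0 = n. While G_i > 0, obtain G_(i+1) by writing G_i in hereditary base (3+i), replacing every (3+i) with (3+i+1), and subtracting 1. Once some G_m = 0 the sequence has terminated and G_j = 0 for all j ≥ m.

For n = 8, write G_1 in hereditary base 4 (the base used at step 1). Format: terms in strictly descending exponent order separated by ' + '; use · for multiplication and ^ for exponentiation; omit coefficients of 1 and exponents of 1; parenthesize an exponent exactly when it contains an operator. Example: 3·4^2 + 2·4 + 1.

G_0 = 8. HB_3(8) = 2·3 + 2. Bump = 10. G_1 = 9.
G_1 = 9. HB_4(9) = 2·4 + 1. Bump = 11. G_2 = 10.

2·4 + 1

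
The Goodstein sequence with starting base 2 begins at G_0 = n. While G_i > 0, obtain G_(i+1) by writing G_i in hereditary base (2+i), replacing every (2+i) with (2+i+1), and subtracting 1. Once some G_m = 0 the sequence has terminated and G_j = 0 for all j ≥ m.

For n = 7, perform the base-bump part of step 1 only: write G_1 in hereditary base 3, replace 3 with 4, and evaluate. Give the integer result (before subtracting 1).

step 0: 7 = 2^2 + 2 + 1; sub 3 for 2: 3^3 + 3 + 1; = 31; G_1 = 31−1 = 30
step 1: 30 = 3^3 + 3; sub 4 for 3: 4^4 + 4; = 260; G_2 = 260−1 = 259

260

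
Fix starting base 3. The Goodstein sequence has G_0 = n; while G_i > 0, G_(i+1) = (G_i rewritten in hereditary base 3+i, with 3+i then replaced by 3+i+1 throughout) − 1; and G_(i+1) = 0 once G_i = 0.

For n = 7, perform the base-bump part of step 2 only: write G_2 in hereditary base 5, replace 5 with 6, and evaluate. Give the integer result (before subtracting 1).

10

[0] 7 ≡ 2·3 + 1 (base 3). Lift 4: 9. −1: 8.
[1] 8 ≡ 2·4 (base 4). Lift 5: 10. −1: 9.
[2] 9 ≡ 5 + 4 (base 5). Lift 6: 10. −1: 9.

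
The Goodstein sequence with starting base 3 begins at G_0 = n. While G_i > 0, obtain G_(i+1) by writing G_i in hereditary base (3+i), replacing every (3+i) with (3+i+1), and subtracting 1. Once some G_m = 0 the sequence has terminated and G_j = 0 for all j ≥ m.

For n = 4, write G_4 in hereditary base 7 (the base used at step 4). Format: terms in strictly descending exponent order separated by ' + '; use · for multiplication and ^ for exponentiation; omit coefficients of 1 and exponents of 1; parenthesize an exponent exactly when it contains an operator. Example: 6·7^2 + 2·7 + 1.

2

base 3: 4 = 3 + 1; at 4: 4 + 1 = 5; next = 4
base 4: 4 = 4; at 5: 5 = 5; next = 4
base 5: 4 = 4; at 6: 4 = 4; next = 3
base 6: 3 = 3; at 7: 3 = 3; next = 2
base 7: 2 = 2; at 8: 2 = 2; next = 1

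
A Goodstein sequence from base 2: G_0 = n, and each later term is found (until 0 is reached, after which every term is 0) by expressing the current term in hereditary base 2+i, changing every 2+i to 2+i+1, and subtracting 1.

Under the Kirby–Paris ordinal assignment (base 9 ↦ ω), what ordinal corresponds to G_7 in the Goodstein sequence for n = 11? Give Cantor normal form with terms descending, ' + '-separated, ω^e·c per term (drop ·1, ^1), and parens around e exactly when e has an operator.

ω^ω·7 + ω^7·7 + ω^6·7 + ω^5·7 + ω^4·7 + ω^3·7 + ω^2·7 + ω·7 + 6

G_0 = 11. HB_2(11) = 2^(2 + 1) + 2 + 1. Bump = 85. G_1 = 84.
G_1 = 84. HB_3(84) = 3^(3 + 1) + 3. Bump = 1028. G_2 = 1027.
G_2 = 1027. HB_4(1027) = 4^(4 + 1) + 3. Bump = 15628. G_3 = 15627.
G_3 = 15627. HB_5(15627) = 5^(5 + 1) + 2. Bump = 279938. G_4 = 279937.
G_4 = 279937. HB_6(279937) = 6^(6 + 1) + 1. Bump = 5764802. G_5 = 5764801.
G_5 = 5764801. HB_7(5764801) = 7^(7 + 1). Bump = 134217728. G_6 = 134217727.
G_6 = 134217727. HB_8(134217727) = 7·8^8 + 7·8^7 + 7·8^6 + 7·8^5 + 7·8^4 + 7·8^3 + 7·8^2 + 7·8 + 7. Bump = 2749609303. G_7 = 2749609302.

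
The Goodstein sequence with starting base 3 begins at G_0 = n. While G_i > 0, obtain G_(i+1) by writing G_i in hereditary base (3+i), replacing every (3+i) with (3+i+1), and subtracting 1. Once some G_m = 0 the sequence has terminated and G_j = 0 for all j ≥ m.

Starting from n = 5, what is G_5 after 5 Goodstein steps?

3

G_0 = 5. HB_3(5) = 3 + 2. Bump = 6. G_1 = 5.
G_1 = 5. HB_4(5) = 4 + 1. Bump = 6. G_2 = 5.
G_2 = 5. HB_5(5) = 5. Bump = 6. G_3 = 5.
G_3 = 5. HB_6(5) = 5. Bump = 5. G_4 = 4.
G_4 = 4. HB_7(4) = 4. Bump = 4. G_5 = 3.
G_5 = 3. HB_8(3) = 3. Bump = 3. G_6 = 2.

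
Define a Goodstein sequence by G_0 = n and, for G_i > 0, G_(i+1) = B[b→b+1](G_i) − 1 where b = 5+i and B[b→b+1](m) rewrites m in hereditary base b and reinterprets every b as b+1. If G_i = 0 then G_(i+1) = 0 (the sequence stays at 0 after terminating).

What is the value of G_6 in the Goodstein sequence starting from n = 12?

15

step 0: 12 = 2·5 + 2; sub 6 for 5: 2·6 + 2; = 14; G_1 = 14−1 = 13
step 1: 13 = 2·6 + 1; sub 7 for 6: 2·7 + 1; = 15; G_2 = 15−1 = 14
step 2: 14 = 2·7; sub 8 for 7: 2·8; = 16; G_3 = 16−1 = 15
step 3: 15 = 8 + 7; sub 9 for 8: 9 + 7; = 16; G_4 = 16−1 = 15
step 4: 15 = 9 + 6; sub 10 for 9: 10 + 6; = 16; G_5 = 16−1 = 15
step 5: 15 = 10 + 5; sub 11 for 10: 11 + 5; = 16; G_6 = 16−1 = 15
step 6: 15 = 11 + 4; sub 12 for 11: 12 + 4; = 16; G_7 = 16−1 = 15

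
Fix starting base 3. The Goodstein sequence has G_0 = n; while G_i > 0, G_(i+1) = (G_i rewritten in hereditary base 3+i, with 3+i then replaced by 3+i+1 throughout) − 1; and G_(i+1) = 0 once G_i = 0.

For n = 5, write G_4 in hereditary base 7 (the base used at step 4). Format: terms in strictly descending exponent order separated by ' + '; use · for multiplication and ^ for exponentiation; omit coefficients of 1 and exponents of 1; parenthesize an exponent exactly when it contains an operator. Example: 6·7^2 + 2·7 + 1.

step 0: 5 = 3 + 2; sub 4 for 3: 4 + 2; = 6; G_1 = 6−1 = 5
step 1: 5 = 4 + 1; sub 5 for 4: 5 + 1; = 6; G_2 = 6−1 = 5
step 2: 5 = 5; sub 6 for 5: 6; = 6; G_3 = 6−1 = 5
step 3: 5 = 5; sub 7 for 6: 5; = 5; G_4 = 5−1 = 4
step 4: 4 = 4; sub 8 for 7: 4; = 4; G_5 = 4−1 = 3

4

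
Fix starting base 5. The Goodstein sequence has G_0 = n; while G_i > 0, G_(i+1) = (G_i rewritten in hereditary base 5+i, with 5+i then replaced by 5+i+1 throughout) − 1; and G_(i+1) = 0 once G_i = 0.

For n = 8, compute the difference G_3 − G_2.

G_0 = 8. HB_5(8) = 5 + 3. Bump = 9. G_1 = 8.
G_1 = 8. HB_6(8) = 6 + 2. Bump = 9. G_2 = 8.
G_2 = 8. HB_7(8) = 7 + 1. Bump = 9. G_3 = 8.

0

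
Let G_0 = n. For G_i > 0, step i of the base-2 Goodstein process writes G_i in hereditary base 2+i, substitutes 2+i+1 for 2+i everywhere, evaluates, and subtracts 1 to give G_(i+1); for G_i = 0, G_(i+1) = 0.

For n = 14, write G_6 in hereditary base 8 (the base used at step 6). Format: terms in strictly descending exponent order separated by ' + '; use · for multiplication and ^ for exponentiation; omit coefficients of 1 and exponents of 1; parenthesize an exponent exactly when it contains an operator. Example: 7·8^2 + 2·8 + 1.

(0) 14|_2 = 2^(2 + 1) + 2^2 + 2 ↦ 3^(3 + 1) + 3^3 + 3|_3 = 111 ⇒ 110
(1) 110|_3 = 3^(3 + 1) + 3^3 + 2 ↦ 4^(4 + 1) + 4^4 + 2|_4 = 1282 ⇒ 1281
(2) 1281|_4 = 4^(4 + 1) + 4^4 + 1 ↦ 5^(5 + 1) + 5^5 + 1|_5 = 18751 ⇒ 18750
(3) 18750|_5 = 5^(5 + 1) + 5^5 ↦ 6^(6 + 1) + 6^6|_6 = 326592 ⇒ 326591
(4) 326591|_6 = 6^(6 + 1) + 5·6^5 + 5·6^4 + 5·6^3 + 5·6^2 + 5·6 + 5 ↦ 7^(7 + 1) + 5·7^5 + 5·7^4 + 5·7^3 + 5·7^2 + 5·7 + 5|_7 = 5862841 ⇒ 5862840
(5) 5862840|_7 = 7^(7 + 1) + 5·7^5 + 5·7^4 + 5·7^3 + 5·7^2 + 5·7 + 4 ↦ 8^(8 + 1) + 5·8^5 + 5·8^4 + 5·8^3 + 5·8^2 + 5·8 + 4|_8 = 134404972 ⇒ 134404971
(6) 134404971|_8 = 8^(8 + 1) + 5·8^5 + 5·8^4 + 5·8^3 + 5·8^2 + 5·8 + 3 ↦ 9^(9 + 1) + 5·9^5 + 5·9^4 + 5·9^3 + 5·9^2 + 5·9 + 3|_9 = 3487116549 ⇒ 3487116548

8^(8 + 1) + 5·8^5 + 5·8^4 + 5·8^3 + 5·8^2 + 5·8 + 3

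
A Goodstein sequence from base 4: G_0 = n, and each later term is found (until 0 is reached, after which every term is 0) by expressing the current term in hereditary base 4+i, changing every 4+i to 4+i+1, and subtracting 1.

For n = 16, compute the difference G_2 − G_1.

3

16 —HB4→ 4^2 —bump→ 5^2 = 25 —(−1)→ 24
24 —HB5→ 4·5 + 4 —bump→ 4·6 + 4 = 28 —(−1)→ 27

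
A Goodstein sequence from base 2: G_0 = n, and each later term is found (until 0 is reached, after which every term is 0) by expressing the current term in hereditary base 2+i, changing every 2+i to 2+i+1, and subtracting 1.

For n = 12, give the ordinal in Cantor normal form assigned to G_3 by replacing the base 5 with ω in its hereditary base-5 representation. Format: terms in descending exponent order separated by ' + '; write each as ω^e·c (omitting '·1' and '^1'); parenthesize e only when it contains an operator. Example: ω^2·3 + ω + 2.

G_0=12  [base 2] 2^(2 + 1) + 2^2  →[2↦3]→  3^(3 + 1) + 3^3 = 108  −1 ⇒ G_1=107
G_1=107  [base 3] 3^(3 + 1) + 2·3^2 + 2·3 + 2  →[3↦4]→  4^(4 + 1) + 2·4^2 + 2·4 + 2 = 1066  −1 ⇒ G_2=1065
G_2=1065  [base 4] 4^(4 + 1) + 2·4^2 + 2·4 + 1  →[4↦5]→  5^(5 + 1) + 2·5^2 + 2·5 + 1 = 15686  −1 ⇒ G_3=15685
G_3=15685  [base 5] 5^(5 + 1) + 2·5^2 + 2·5  →[5↦6]→  6^(6 + 1) + 2·6^2 + 2·6 = 280020  −1 ⇒ G_4=280019

ω^(ω + 1) + ω^2·2 + ω·2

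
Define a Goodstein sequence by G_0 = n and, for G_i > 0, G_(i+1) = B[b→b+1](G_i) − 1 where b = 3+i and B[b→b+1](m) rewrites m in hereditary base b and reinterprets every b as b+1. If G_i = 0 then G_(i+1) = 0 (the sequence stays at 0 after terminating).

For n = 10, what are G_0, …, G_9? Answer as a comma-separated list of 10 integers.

10, 16, 24, 27, 30, 33, 36, 39, 41, 43

10 —HB3→ 3^2 + 1 —bump→ 4^2 + 1 = 17 —(−1)→ 16
16 —HB4→ 4^2 —bump→ 5^2 = 25 —(−1)→ 24
24 —HB5→ 4·5 + 4 —bump→ 4·6 + 4 = 28 —(−1)→ 27
27 —HB6→ 4·6 + 3 —bump→ 4·7 + 3 = 31 —(−1)→ 30
30 —HB7→ 4·7 + 2 —bump→ 4·8 + 2 = 34 —(−1)→ 33
33 —HB8→ 4·8 + 1 —bump→ 4·9 + 1 = 37 —(−1)→ 36
36 —HB9→ 4·9 —bump→ 4·10 = 40 —(−1)→ 39
39 —HB10→ 3·10 + 9 —bump→ 3·11 + 9 = 42 —(−1)→ 41
41 —HB11→ 3·11 + 8 —bump→ 3·12 + 8 = 44 —(−1)→ 43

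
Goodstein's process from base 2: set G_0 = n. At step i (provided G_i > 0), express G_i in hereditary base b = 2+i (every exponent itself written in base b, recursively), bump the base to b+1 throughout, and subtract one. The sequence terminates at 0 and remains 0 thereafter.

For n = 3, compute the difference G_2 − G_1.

0

[0] 3 ≡ 2 + 1 (base 2). Lift 3: 4. −1: 3.
[1] 3 ≡ 3 (base 3). Lift 4: 4. −1: 3.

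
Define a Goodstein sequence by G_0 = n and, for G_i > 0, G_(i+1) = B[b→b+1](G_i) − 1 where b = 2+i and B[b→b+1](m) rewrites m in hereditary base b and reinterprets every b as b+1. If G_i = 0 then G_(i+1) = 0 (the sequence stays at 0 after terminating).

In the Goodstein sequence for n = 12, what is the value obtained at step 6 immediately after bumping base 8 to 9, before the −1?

3486784575

step 0: 12 = 2^(2 + 1) + 2^2; sub 3 for 2: 3^(3 + 1) + 3^3; = 108; G_1 = 108−1 = 107
step 1: 107 = 3^(3 + 1) + 2·3^2 + 2·3 + 2; sub 4 for 3: 4^(4 + 1) + 2·4^2 + 2·4 + 2; = 1066; G_2 = 1066−1 = 1065
step 2: 1065 = 4^(4 + 1) + 2·4^2 + 2·4 + 1; sub 5 for 4: 5^(5 + 1) + 2·5^2 + 2·5 + 1; = 15686; G_3 = 15686−1 = 15685
step 3: 15685 = 5^(5 + 1) + 2·5^2 + 2·5; sub 6 for 5: 6^(6 + 1) + 2·6^2 + 2·6; = 280020; G_4 = 280020−1 = 280019
step 4: 280019 = 6^(6 + 1) + 2·6^2 + 6 + 5; sub 7 for 6: 7^(7 + 1) + 2·7^2 + 7 + 5; = 5764911; G_5 = 5764911−1 = 5764910
step 5: 5764910 = 7^(7 + 1) + 2·7^2 + 7 + 4; sub 8 for 7: 8^(8 + 1) + 2·8^2 + 8 + 4; = 134217868; G_6 = 134217868−1 = 134217867
step 6: 134217867 = 8^(8 + 1) + 2·8^2 + 8 + 3; sub 9 for 8: 9^(9 + 1) + 2·9^2 + 9 + 3; = 3486784575; G_7 = 3486784575−1 = 3486784574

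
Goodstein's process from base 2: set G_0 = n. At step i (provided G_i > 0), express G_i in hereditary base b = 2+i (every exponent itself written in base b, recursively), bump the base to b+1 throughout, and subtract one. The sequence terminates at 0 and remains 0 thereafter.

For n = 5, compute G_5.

G_0=5  [base 2] 2^2 + 1  →[2↦3]→  3^3 + 1 = 28  −1 ⇒ G_1=27
G_1=27  [base 3] 3^3  →[3↦4]→  4^4 = 256  −1 ⇒ G_2=255
G_2=255  [base 4] 3·4^3 + 3·4^2 + 3·4 + 3  →[4↦5]→  3·5^3 + 3·5^2 + 3·5 + 3 = 468  −1 ⇒ G_3=467
G_3=467  [base 5] 3·5^3 + 3·5^2 + 3·5 + 2  →[5↦6]→  3·6^3 + 3·6^2 + 3·6 + 2 = 776  −1 ⇒ G_4=775
G_4=775  [base 6] 3·6^3 + 3·6^2 + 3·6 + 1  →[6↦7]→  3·7^3 + 3·7^2 + 3·7 + 1 = 1198  −1 ⇒ G_5=1197
G_5=1197  [base 7] 3·7^3 + 3·7^2 + 3·7  →[7↦8]→  3·8^3 + 3·8^2 + 3·8 = 1752  −1 ⇒ G_6=1751

1197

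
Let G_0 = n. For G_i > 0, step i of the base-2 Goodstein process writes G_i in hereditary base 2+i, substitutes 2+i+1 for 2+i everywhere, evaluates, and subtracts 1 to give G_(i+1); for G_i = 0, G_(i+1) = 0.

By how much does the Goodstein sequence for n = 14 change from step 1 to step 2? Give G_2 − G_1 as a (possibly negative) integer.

G_0 = 14. HB_2(14) = 2^(2 + 1) + 2^2 + 2. Bump = 111. G_1 = 110.
G_1 = 110. HB_3(110) = 3^(3 + 1) + 3^3 + 2. Bump = 1282. G_2 = 1281.

1171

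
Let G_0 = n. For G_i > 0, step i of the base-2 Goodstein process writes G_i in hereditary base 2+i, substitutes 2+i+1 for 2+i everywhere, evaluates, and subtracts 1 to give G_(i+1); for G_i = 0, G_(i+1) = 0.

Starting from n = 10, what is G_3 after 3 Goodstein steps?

[0] 10 ≡ 2^(2 + 1) + 2 (base 2). Lift 3: 84. −1: 83.
[1] 83 ≡ 3^(3 + 1) + 2 (base 3). Lift 4: 1026. −1: 1025.
[2] 1025 ≡ 4^(4 + 1) + 1 (base 4). Lift 5: 15626. −1: 15625.
[3] 15625 ≡ 5^(5 + 1) (base 5). Lift 6: 279936. −1: 279935.

15625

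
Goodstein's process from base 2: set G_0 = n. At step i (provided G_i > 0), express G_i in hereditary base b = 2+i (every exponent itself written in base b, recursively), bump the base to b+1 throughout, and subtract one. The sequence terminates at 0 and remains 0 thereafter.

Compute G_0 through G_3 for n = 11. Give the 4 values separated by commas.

i=0: 11 = 2^(2 + 1) + 2 + 1 (b=2); 2→3: 3^(3 + 1) + 3 + 1 = 85; 85−1 = 84
i=1: 84 = 3^(3 + 1) + 3 (b=3); 3→4: 4^(4 + 1) + 4 = 1028; 1028−1 = 1027
i=2: 1027 = 4^(4 + 1) + 3 (b=4); 4→5: 5^(5 + 1) + 3 = 15628; 15628−1 = 15627

11, 84, 1027, 15627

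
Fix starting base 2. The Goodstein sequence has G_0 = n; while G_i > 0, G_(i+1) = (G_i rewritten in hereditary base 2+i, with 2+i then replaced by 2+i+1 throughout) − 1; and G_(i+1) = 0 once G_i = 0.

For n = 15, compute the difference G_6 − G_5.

[0] 15 ≡ 2^(2 + 1) + 2^2 + 2 + 1 (base 2). Lift 3: 112. −1: 111.
[1] 111 ≡ 3^(3 + 1) + 3^3 + 3 (base 3). Lift 4: 1284. −1: 1283.
[2] 1283 ≡ 4^(4 + 1) + 4^4 + 3 (base 4). Lift 5: 18753. −1: 18752.
[3] 18752 ≡ 5^(5 + 1) + 5^5 + 2 (base 5). Lift 6: 326594. −1: 326593.
[4] 326593 ≡ 6^(6 + 1) + 6^6 + 1 (base 6). Lift 7: 6588345. −1: 6588344.
[5] 6588344 ≡ 7^(7 + 1) + 7^7 (base 7). Lift 8: 150994944. −1: 150994943.

144406599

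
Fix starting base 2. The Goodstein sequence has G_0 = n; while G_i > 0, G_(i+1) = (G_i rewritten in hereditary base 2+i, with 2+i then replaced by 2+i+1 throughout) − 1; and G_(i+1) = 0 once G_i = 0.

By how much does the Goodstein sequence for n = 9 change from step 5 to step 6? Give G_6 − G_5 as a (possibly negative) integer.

47861573

9 —HB2→ 2^(2 + 1) + 1 —bump→ 3^(3 + 1) + 1 = 82 —(−1)→ 81
81 —HB3→ 3^(3 + 1) —bump→ 4^(4 + 1) = 1024 —(−1)→ 1023
1023 —HB4→ 3·4^4 + 3·4^3 + 3·4^2 + 3·4 + 3 —bump→ 3·5^5 + 3·5^3 + 3·5^2 + 3·5 + 3 = 9843 —(−1)→ 9842
9842 —HB5→ 3·5^5 + 3·5^3 + 3·5^2 + 3·5 + 2 —bump→ 3·6^6 + 3·6^3 + 3·6^2 + 3·6 + 2 = 140744 —(−1)→ 140743
140743 —HB6→ 3·6^6 + 3·6^3 + 3·6^2 + 3·6 + 1 —bump→ 3·7^7 + 3·7^3 + 3·7^2 + 3·7 + 1 = 2471827 —(−1)→ 2471826
2471826 —HB7→ 3·7^7 + 3·7^3 + 3·7^2 + 3·7 —bump→ 3·8^8 + 3·8^3 + 3·8^2 + 3·8 = 50333400 —(−1)→ 50333399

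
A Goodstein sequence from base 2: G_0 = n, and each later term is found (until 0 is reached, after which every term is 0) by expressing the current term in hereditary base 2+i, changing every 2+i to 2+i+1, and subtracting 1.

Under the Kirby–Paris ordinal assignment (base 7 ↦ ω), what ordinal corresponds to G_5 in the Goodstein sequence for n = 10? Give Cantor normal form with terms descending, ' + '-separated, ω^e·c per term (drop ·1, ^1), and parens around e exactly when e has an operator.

10 —HB2→ 2^(2 + 1) + 2 —bump→ 3^(3 + 1) + 3 = 84 —(−1)→ 83
83 —HB3→ 3^(3 + 1) + 2 —bump→ 4^(4 + 1) + 2 = 1026 —(−1)→ 1025
1025 —HB4→ 4^(4 + 1) + 1 —bump→ 5^(5 + 1) + 1 = 15626 —(−1)→ 15625
15625 —HB5→ 5^(5 + 1) —bump→ 6^(6 + 1) = 279936 —(−1)→ 279935
279935 —HB6→ 5·6^6 + 5·6^5 + 5·6^4 + 5·6^3 + 5·6^2 + 5·6 + 5 —bump→ 5·7^7 + 5·7^5 + 5·7^4 + 5·7^3 + 5·7^2 + 5·7 + 5 = 4215755 —(−1)→ 4215754
4215754 —HB7→ 5·7^7 + 5·7^5 + 5·7^4 + 5·7^3 + 5·7^2 + 5·7 + 4 —bump→ 5·8^8 + 5·8^5 + 5·8^4 + 5·8^3 + 5·8^2 + 5·8 + 4 = 84073324 —(−1)→ 84073323

ω^ω·5 + ω^5·5 + ω^4·5 + ω^3·5 + ω^2·5 + ω·5 + 4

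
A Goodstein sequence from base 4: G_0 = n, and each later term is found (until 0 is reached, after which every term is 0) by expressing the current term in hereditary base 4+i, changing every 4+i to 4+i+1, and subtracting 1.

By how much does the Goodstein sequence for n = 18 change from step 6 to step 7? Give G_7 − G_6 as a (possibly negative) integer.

step 0: 18 = 4^2 + 2; sub 5 for 4: 5^2 + 2; = 27; G_1 = 27−1 = 26
step 1: 26 = 5^2 + 1; sub 6 for 5: 6^2 + 1; = 37; G_2 = 37−1 = 36
step 2: 36 = 6^2; sub 7 for 6: 7^2; = 49; G_3 = 49−1 = 48
step 3: 48 = 6·7 + 6; sub 8 for 7: 6·8 + 6; = 54; G_4 = 54−1 = 53
step 4: 53 = 6·8 + 5; sub 9 for 8: 6·9 + 5; = 59; G_5 = 59−1 = 58
step 5: 58 = 6·9 + 4; sub 10 for 9: 6·10 + 4; = 64; G_6 = 64−1 = 63
step 6: 63 = 6·10 + 3; sub 11 for 10: 6·11 + 3; = 69; G_7 = 69−1 = 68

5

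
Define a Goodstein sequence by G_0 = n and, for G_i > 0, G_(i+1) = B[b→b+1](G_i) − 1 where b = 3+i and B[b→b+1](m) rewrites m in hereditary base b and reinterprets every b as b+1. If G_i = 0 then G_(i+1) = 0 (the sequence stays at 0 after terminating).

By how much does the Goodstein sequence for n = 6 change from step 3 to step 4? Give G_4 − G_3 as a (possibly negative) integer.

0

(0) 6|_3 = 2·3 ↦ 2·4|_4 = 8 ⇒ 7
(1) 7|_4 = 4 + 3 ↦ 5 + 3|_5 = 8 ⇒ 7
(2) 7|_5 = 5 + 2 ↦ 6 + 2|_6 = 8 ⇒ 7
(3) 7|_6 = 6 + 1 ↦ 7 + 1|_7 = 8 ⇒ 7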